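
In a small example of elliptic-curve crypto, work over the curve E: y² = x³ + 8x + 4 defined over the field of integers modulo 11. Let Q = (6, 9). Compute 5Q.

O

Repeated addition: build up to 5Q.
2Q: tangent at (6, 9): λ = (3·6² + 8)/(2·9) ≡ 6/7. 7⁻¹ ≡ 8 (mod 11), so λ ≡ 6·8 ≡ 4.
  x = λ² - 6 - 6 = 16 - 12 ≡ 4; y = λ·(6 - 4) - 9 ≡ 10. → (4, 10)
3Q: (4, 10) + (6, 9). λ = (9 - 10)/(6 - 4) ≡ 10/2 mod 11. 2⁻¹ ≡ 6 (mod 11), so λ ≡ 5.
  x = λ² - 4 - 6 = 25 - 10 ≡ 4; y = λ·(4 - 4) - 10 ≡ 1. → (4, 1)
4Q: (4, 1) + (6, 9). λ = (9 - 1)/(6 - 4) ≡ 8/2 mod 11. 2⁻¹ ≡ 6 (mod 11) since 2·6 = 12 ≡ 1, so λ ≡ 4.
  x = λ² - 4 - 6 = 16 - 10 ≡ 6; y = λ·(4 - 6) - 1 ≡ 2. → (6, 2)
5Q: (6, 2) + (6, 9): same x and y₁ ≡ -y₂, so the sum is ∞.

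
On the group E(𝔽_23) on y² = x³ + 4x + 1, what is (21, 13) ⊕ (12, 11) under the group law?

(21, 13) + (12, 11). λ = (11 - 13)/(12 - 21) ≡ 21/14 mod 23. 14⁻¹ ≡ 5 (mod 23), so λ ≡ 13.
  x = λ² - 21 - 12 = 169 - 33 ≡ 21; y = λ·(21 - 21) - 13 ≡ 10. → (21, 10)

(21, 10)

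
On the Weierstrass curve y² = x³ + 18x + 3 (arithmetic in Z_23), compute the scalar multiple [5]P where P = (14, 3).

(18, 15)

Double-and-add on 5 = (101)₂. Start with P = (14, 3) for the leading 1-bit.
double: tangent at (14, 3): λ = (3·14² + 18)/(2·3) ≡ 8/6. 6⁻¹ ≡ 4 (mod 23), so λ ≡ 8·4 ≡ 9.
  x = λ² - 14 - 14 = 81 - 28 ≡ 7; y = λ·(14 - 7) - 3 ≡ 14. → (7, 14)
double: tangent at (7, 14): λ = (3·7² + 18)/(2·14) ≡ 4/5. 5⁻¹ ≡ 14 (mod 23), so λ ≡ 4·14 ≡ 10.
  x = λ² - 7 - 7 = 100 - 14 ≡ 17; y = λ·(7 - 17) - 14 ≡ 1. → (17, 1)
add P: (17, 1) + (14, 3). λ = (3 - 1)/(14 - 17) ≡ 2/20 mod 23. 20⁻¹ ≡ 15 (mod 23), so λ ≡ 7.
  x = λ² - 17 - 14 = 49 - 31 ≡ 18; y = λ·(17 - 18) - 1 ≡ 15. → (18, 15)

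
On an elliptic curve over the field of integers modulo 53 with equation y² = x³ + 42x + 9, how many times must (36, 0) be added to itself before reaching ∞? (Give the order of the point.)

2P: (36, 0) + (36, 0): same x and y₁ ≡ -y₂, so the sum is ∞.
2P = ∞, so the order is 2.

2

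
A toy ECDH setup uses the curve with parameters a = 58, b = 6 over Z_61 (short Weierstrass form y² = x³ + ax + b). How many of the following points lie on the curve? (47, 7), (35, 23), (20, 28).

(47, 7): 7² ≡ 49, rhs ≡ 49 → on.
(35, 23): 23² ≡ 41, rhs ≡ 15 → off.
(20, 28): 28² ≡ 52, rhs ≡ 16 → off.

1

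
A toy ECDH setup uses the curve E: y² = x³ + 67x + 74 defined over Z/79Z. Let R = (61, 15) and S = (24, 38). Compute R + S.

(61, 15) + (24, 38). λ = (38 - 15)/(24 - 61) ≡ 23/42 mod 79. 42⁻¹ ≡ 32 (mod 79) since 42·32 = 1344 ≡ 1, so λ ≡ 25.
  x = λ² - 61 - 24 = 625 - 85 ≡ 66; y = λ·(61 - 66) - 15 ≡ 18. → (66, 18)

(66, 18)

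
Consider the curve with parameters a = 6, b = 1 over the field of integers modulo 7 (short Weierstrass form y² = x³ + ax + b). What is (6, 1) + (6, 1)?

tangent at (6, 1): λ = (3·6² + 6)/(2·1) ≡ 2/2. 2⁻¹ ≡ 4 (mod 7), so λ ≡ 2·4 ≡ 1.
  x = λ² - 6 - 6 = 1 - 12 ≡ 3; y = λ·(6 - 3) - 1 ≡ 2. → (3, 2)

(3, 2)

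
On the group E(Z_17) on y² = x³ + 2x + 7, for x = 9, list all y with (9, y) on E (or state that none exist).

none

x³ + 2x + 7 = 754 ≡ 6 (mod 17).
6 is a non-residue mod 17; no y exists.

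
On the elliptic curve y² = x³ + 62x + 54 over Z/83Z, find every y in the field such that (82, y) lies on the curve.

x³ + 62x + 54 = 556506 ≡ 74 (mod 83).
74 is a non-residue mod 83; no y exists.

none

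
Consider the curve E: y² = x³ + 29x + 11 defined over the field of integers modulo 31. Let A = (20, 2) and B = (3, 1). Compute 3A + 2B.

(4, 25)

First 3A:
Repeated addition: build up to 3A.
2A: tangent at (20, 2): λ = (3·20² + 29)/(2·2) ≡ 20/4. 4⁻¹ ≡ 8 (mod 31), so λ ≡ 20·8 ≡ 5.
  x = λ² - 20 - 20 = 25 - 40 ≡ 16; y = λ·(20 - 16) - 2 ≡ 18. → (16, 18)
3A: (16, 18) + (20, 2). λ = (2 - 18)/(20 - 16) ≡ 15/4 mod 31. 4⁻¹ ≡ 8 (mod 31), so λ ≡ 27.
  x = λ² - 16 - 20 = 729 - 36 ≡ 11; y = λ·(16 - 11) - 18 ≡ 24. → (11, 24)
3A = (11, 24).
Next 2B:
Repeated addition: build up to 2B.
2B: tangent at (3, 1): λ = (3·3² + 29)/(2·1) ≡ 25/2. 2⁻¹ ≡ 16 (mod 31), so λ ≡ 25·16 ≡ 28.
  x = λ² - 3 - 3 = 784 - 6 ≡ 3; y = λ·(3 - 3) - 1 ≡ 30. → (3, 30)
2B = (3, 30).
Finally 3A + 2B:
(11, 24) + (3, 30). λ = (30 - 24)/(3 - 11) ≡ 6/23 mod 31. 23⁻¹ ≡ 27 (mod 31), so λ ≡ 7.
  x = λ² - 11 - 3 = 49 - 14 ≡ 4; y = λ·(11 - 4) - 24 ≡ 25. → (4, 25)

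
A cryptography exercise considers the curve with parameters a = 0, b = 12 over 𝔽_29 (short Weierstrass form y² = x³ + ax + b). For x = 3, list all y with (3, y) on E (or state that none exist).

x³ + 0x + 12 = 39 ≡ 10 (mod 29).
10 is a non-residue mod 29; no y exists.

none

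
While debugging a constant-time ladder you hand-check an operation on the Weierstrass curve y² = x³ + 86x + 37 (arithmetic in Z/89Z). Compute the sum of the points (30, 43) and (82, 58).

(30, 43) + (82, 58). λ = (58 - 43)/(82 - 30) ≡ 15/52 mod 89. 52⁻¹ ≡ 12 (mod 89) since 52·12 = 624 ≡ 1, so λ ≡ 2.
  x = λ² - 30 - 82 = 4 - 112 ≡ 70; y = λ·(30 - 70) - 43 ≡ 55. → (70, 55)

(70, 55)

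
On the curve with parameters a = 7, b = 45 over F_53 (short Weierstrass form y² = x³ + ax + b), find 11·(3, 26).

(23, 36)

Write G = (3, 26).
Double-and-add on 11 = (1011)₂. Start with G = (3, 26) for the leading 1-bit.
double: tangent at (3, 26): λ = (3·3² + 7)/(2·26) ≡ 34/52. 52⁻¹ ≡ 52 (mod 53) since 52·52 = 2704 ≡ 1, so λ ≡ 34·52 ≡ 19.
  x = λ² - 3 - 3 = 361 - 6 ≡ 37; y = λ·(3 - 37) - 26 ≡ 17. → (37, 17)
double: tangent at (37, 17): λ = (3·37² + 7)/(2·17) ≡ 33/34. 34⁻¹ ≡ 39 (mod 53), so λ ≡ 33·39 ≡ 15.
  x = λ² - 37 - 37 = 225 - 74 ≡ 45; y = λ·(37 - 45) - 17 ≡ 22. → (45, 22)
add G: (45, 22) + (3, 26). λ = (26 - 22)/(3 - 45) ≡ 4/11 mod 53. 11⁻¹ ≡ 29 (mod 53) since 11·29 = 319 ≡ 1, so λ ≡ 10.
  x = λ² - 45 - 3 = 100 - 48 ≡ 52; y = λ·(45 - 52) - 22 ≡ 14. → (52, 14)
double: tangent at (52, 14): λ = (3·52² + 7)/(2·14) ≡ 10/28. 28⁻¹ ≡ 36 (mod 53) since 28·36 = 1008 ≡ 1, so λ ≡ 10·36 ≡ 42.
  x = λ² - 52 - 52 = 1764 - 104 ≡ 17; y = λ·(52 - 17) - 14 ≡ 25. → (17, 25)
add G: (17, 25) + (3, 26). λ = (26 - 25)/(3 - 17) ≡ 1/39 mod 53. 39⁻¹ ≡ 34 (mod 53) since 39·34 = 1326 ≡ 1, so λ ≡ 34.
  x = λ² - 17 - 3 = 1156 - 20 ≡ 23; y = λ·(17 - 23) - 25 ≡ 36. → (23, 36)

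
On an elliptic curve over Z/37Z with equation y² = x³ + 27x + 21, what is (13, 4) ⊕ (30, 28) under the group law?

(28, 14)

(13, 4) + (30, 28). λ = (28 - 4)/(30 - 13) ≡ 24/17 mod 37. 17⁻¹ ≡ 24 (mod 37), so λ ≡ 21.
  x = λ² - 13 - 30 = 441 - 43 ≡ 28; y = λ·(13 - 28) - 4 ≡ 14. → (28, 14)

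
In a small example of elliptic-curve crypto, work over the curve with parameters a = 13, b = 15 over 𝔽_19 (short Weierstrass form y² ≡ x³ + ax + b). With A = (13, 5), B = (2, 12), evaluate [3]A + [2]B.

(8, 2)

First 3A:
Repeated addition: build up to 3A.
2A: tangent at (13, 5): λ = (3·13² + 13)/(2·5) ≡ 7/10. 10⁻¹ ≡ 2 (mod 19), so λ ≡ 7·2 ≡ 14.
  x = λ² - 13 - 13 = 196 - 26 ≡ 18; y = λ·(13 - 18) - 5 ≡ 1. → (18, 1)
3A: (18, 1) + (13, 5). λ = (5 - 1)/(13 - 18) ≡ 4/14 mod 19. 14⁻¹ ≡ 15 (mod 19), so λ ≡ 3.
  x = λ² - 18 - 13 = 9 - 31 ≡ 16; y = λ·(18 - 16) - 1 ≡ 5. → (16, 5)
3A = (16, 5).
Next 2B:
Repeated addition: build up to 2B.
2B: tangent at (2, 12): λ = (3·2² + 13)/(2·12) ≡ 6/5. 5⁻¹ ≡ 4 (mod 19) since 5·4 = 20 ≡ 1, so λ ≡ 6·4 ≡ 5.
  x = λ² - 2 - 2 = 25 - 4 ≡ 2; y = λ·(2 - 2) - 12 ≡ 7. → (2, 7)
2B = (2, 7).
Finally 3A + 2B:
(16, 5) + (2, 7). λ = (7 - 5)/(2 - 16) ≡ 2/5 mod 19. 5⁻¹ ≡ 4 (mod 19) since 5·4 = 20 ≡ 1, so λ ≡ 8.
  x = λ² - 16 - 2 = 64 - 18 ≡ 8; y = λ·(16 - 8) - 5 ≡ 2. → (8, 2)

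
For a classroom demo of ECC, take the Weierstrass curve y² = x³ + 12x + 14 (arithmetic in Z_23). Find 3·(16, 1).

(1, 21)

Write P = (16, 1).
Repeated addition: build up to 3P.
2P: tangent at (16, 1): λ = (3·16² + 12)/(2·1) ≡ 21/2. 2⁻¹ ≡ 12 (mod 23) since 2·12 = 24 ≡ 1, so λ ≡ 21·12 ≡ 22.
  x = λ² - 16 - 16 = 484 - 32 ≡ 15; y = λ·(16 - 15) - 1 ≡ 21. → (15, 21)
3P: (15, 21) + (16, 1). λ = (1 - 21)/(16 - 15) ≡ 3/1 mod 23. 1⁻¹ ≡ 1 (mod 23), so λ ≡ 3.
  x = λ² - 15 - 16 = 9 - 31 ≡ 1; y = λ·(15 - 1) - 21 ≡ 21. → (1, 21)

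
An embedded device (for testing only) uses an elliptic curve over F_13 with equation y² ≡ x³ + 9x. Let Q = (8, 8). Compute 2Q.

(1, 6)

tangent at (8, 8): λ = (3·8² + 9)/(2·8) ≡ 6/3. 3⁻¹ ≡ 9 (mod 13) since 3·9 = 27 ≡ 1, so λ ≡ 6·9 ≡ 2.
  x = λ² - 8 - 8 = 4 - 16 ≡ 1; y = λ·(8 - 1) - 8 ≡ 6. → (1, 6)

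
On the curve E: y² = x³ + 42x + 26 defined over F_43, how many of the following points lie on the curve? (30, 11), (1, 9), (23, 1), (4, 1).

(30, 11): 11² ≡ 35, rhs ≡ 35 → on.
(1, 9): 9² ≡ 38, rhs ≡ 26 → off.
(23, 1): 1² ≡ 1, rhs ≡ 1 → on.
(4, 1): 1² ≡ 1, rhs ≡ 0 → off.

2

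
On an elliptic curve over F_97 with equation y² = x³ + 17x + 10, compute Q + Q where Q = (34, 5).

(13, 87)

tangent at (34, 5): λ = (3·34² + 17)/(2·5) ≡ 90/10. 10⁻¹ ≡ 68 (mod 97), so λ ≡ 90·68 ≡ 9.
  x = λ² - 34 - 34 = 81 - 68 ≡ 13; y = λ·(34 - 13) - 5 ≡ 87. → (13, 87)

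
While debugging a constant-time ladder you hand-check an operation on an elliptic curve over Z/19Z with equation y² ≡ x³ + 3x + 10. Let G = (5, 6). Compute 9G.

Repeated addition: build up to 9G.
2G: tangent at (5, 6): λ = (3·5² + 3)/(2·6) ≡ 2/12. 12⁻¹ ≡ 8 (mod 19), so λ ≡ 2·8 ≡ 16.
  x = λ² - 5 - 5 = 256 - 10 ≡ 18; y = λ·(5 - 18) - 6 ≡ 14. → (18, 14)
3G: (18, 14) + (5, 6). λ = (6 - 14)/(5 - 18) ≡ 11/6 mod 19. 6⁻¹ ≡ 16 (mod 19), so λ ≡ 5.
  x = λ² - 18 - 5 = 25 - 23 ≡ 2; y = λ·(18 - 2) - 14 ≡ 9. → (2, 9)
4G: (2, 9) + (5, 6). λ = (6 - 9)/(5 - 2) ≡ 16/3 mod 19. 3⁻¹ ≡ 13 (mod 19) since 3·13 = 39 ≡ 1, so λ ≡ 18.
  x = λ² - 2 - 5 = 324 - 7 ≡ 13; y = λ·(2 - 13) - 9 ≡ 2. → (13, 2)
5G: (13, 2) + (5, 6). λ = (6 - 2)/(5 - 13) ≡ 4/11 mod 19. 11⁻¹ ≡ 7 (mod 19), so λ ≡ 9.
  x = λ² - 13 - 5 = 81 - 18 ≡ 6; y = λ·(13 - 6) - 2 ≡ 4. → (6, 4)
6G: (6, 4) + (5, 6). λ = (6 - 4)/(5 - 6) ≡ 2/18 mod 19. 18⁻¹ ≡ 18 (mod 19), so λ ≡ 17.
  x = λ² - 6 - 5 = 289 - 11 ≡ 12; y = λ·(6 - 12) - 4 ≡ 8. → (12, 8)
7G: (12, 8) + (5, 6). λ = (6 - 8)/(5 - 12) ≡ 17/12 mod 19. 12⁻¹ ≡ 8 (mod 19), so λ ≡ 3.
  x = λ² - 12 - 5 = 9 - 17 ≡ 11; y = λ·(12 - 11) - 8 ≡ 14. → (11, 14)
8G: (11, 14) + (5, 6). λ = (6 - 14)/(5 - 11) ≡ 11/13 mod 19. 13⁻¹ ≡ 3 (mod 19), so λ ≡ 14.
  x = λ² - 11 - 5 = 196 - 16 ≡ 9; y = λ·(11 - 9) - 14 ≡ 14. → (9, 14)
9G: (9, 14) + (5, 6). λ = (6 - 14)/(5 - 9) ≡ 11/15 mod 19. 15⁻¹ ≡ 14 (mod 19), so λ ≡ 2.
  x = λ² - 9 - 5 = 4 - 14 ≡ 9; y = λ·(9 - 9) - 14 ≡ 5. → (9, 5)

(9, 5)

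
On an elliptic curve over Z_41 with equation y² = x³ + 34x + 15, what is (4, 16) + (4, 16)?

tangent at (4, 16): λ = (3·4² + 34)/(2·16) ≡ 0/32. 32⁻¹ ≡ 9 (mod 41), so λ ≡ 0·9 ≡ 0.
  x = λ² - 4 - 4 = 0 - 8 ≡ 33; y = λ·(4 - 33) - 16 ≡ 25. → (33, 25)

(33, 25)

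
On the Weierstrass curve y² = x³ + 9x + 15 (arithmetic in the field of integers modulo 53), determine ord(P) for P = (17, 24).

4

2P: tangent at (17, 24): λ = (3·17² + 9)/(2·24) ≡ 28/48. 48⁻¹ ≡ 21 (mod 53), so λ ≡ 28·21 ≡ 5.
  x = λ² - 17 - 17 = 25 - 34 ≡ 44; y = λ·(17 - 44) - 24 ≡ 0. → (44, 0)
3P: (44, 0) + (17, 24). λ = (24 - 0)/(17 - 44) ≡ 24/26 mod 53. 26⁻¹ ≡ 51 (mod 53), so λ ≡ 5.
  x = λ² - 44 - 17 = 25 - 61 ≡ 17; y = λ·(44 - 17) - 0 ≡ 29. → (17, 29)
4P: (17, 29) + (17, 24): same x and y₁ ≡ -y₂, so the sum is O.
4P = O, so the order is 4.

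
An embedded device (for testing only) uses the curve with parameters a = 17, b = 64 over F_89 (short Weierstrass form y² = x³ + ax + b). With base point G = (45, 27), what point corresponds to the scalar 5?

Repeated addition: build up to 5G.
2G: tangent at (45, 27): λ = (3·45² + 17)/(2·27) ≡ 40/54. 54⁻¹ ≡ 61 (mod 89) since 54·61 = 3294 ≡ 1, so λ ≡ 40·61 ≡ 37.
  x = λ² - 45 - 45 = 1369 - 90 ≡ 33; y = λ·(45 - 33) - 27 ≡ 61. → (33, 61)
3G: (33, 61) + (45, 27). λ = (27 - 61)/(45 - 33) ≡ 55/12 mod 89. 12⁻¹ ≡ 52 (mod 89) since 12·52 = 624 ≡ 1, so λ ≡ 12.
  x = λ² - 33 - 45 = 144 - 78 ≡ 66; y = λ·(33 - 66) - 61 ≡ 77. → (66, 77)
4G: (66, 77) + (45, 27). λ = (27 - 77)/(45 - 66) ≡ 39/68 mod 89. 68⁻¹ ≡ 72 (mod 89), so λ ≡ 49.
  x = λ² - 66 - 45 = 2401 - 111 ≡ 65; y = λ·(66 - 65) - 77 ≡ 61. → (65, 61)
5G: (65, 61) + (45, 27). λ = (27 - 61)/(45 - 65) ≡ 55/69 mod 89. 69⁻¹ ≡ 40 (mod 89) since 69·40 = 2760 ≡ 1, so λ ≡ 64.
  x = λ² - 65 - 45 = 4096 - 110 ≡ 70; y = λ·(65 - 70) - 61 ≡ 64. → (70, 64)

(70, 64)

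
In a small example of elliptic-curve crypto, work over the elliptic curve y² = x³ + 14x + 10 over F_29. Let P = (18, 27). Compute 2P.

(22, 2)

tangent at (18, 27): λ = (3·18² + 14)/(2·27) ≡ 0/25. 25⁻¹ ≡ 7 (mod 29), so λ ≡ 0·7 ≡ 0.
  x = λ² - 18 - 18 = 0 - 36 ≡ 22; y = λ·(18 - 22) - 27 ≡ 2. → (22, 2)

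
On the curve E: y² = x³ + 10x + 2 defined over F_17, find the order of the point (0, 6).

11

2P: tangent at (0, 6): λ = (3·0² + 10)/(2·6) ≡ 10/12. 12⁻¹ ≡ 10 (mod 17), so λ ≡ 10·10 ≡ 15.
  x = λ² - 0 - 0 = 225 - 0 ≡ 4; y = λ·(0 - 4) - 6 ≡ 2. → (4, 2)
3P: (4, 2) + (0, 6). λ = (6 - 2)/(0 - 4) ≡ 4/13 mod 17. 13⁻¹ ≡ 4 (mod 17), so λ ≡ 16.
  x = λ² - 4 - 0 = 256 - 4 ≡ 14; y = λ·(4 - 14) - 2 ≡ 8. → (14, 8)
4P: (14, 8) + (0, 6). λ = (6 - 8)/(0 - 14) ≡ 15/3 mod 17. 3⁻¹ ≡ 6 (mod 17) since 3·6 = 18 ≡ 1, so λ ≡ 5.
  x = λ² - 14 - 0 = 25 - 14 ≡ 11; y = λ·(14 - 11) - 8 ≡ 7. → (11, 7)
5P: (11, 7) + (0, 6). λ = (6 - 7)/(0 - 11) ≡ 16/6 mod 17. 6⁻¹ ≡ 3 (mod 17), so λ ≡ 14.
  x = λ² - 11 - 0 = 196 - 11 ≡ 15; y = λ·(11 - 15) - 7 ≡ 5. → (15, 5)
6P: (15, 5) + (0, 6). λ = (6 - 5)/(0 - 15) ≡ 1/2 mod 17. 2⁻¹ ≡ 9 (mod 17) since 2·9 = 18 ≡ 1, so λ ≡ 9.
  x = λ² - 15 - 0 = 81 - 15 ≡ 15; y = λ·(15 - 15) - 5 ≡ 12. → (15, 12)
7P: (15, 12) + (0, 6). λ = (6 - 12)/(0 - 15) ≡ 11/2 mod 17. 2⁻¹ ≡ 9 (mod 17), so λ ≡ 14.
  x = λ² - 15 - 0 = 196 - 15 ≡ 11; y = λ·(15 - 11) - 12 ≡ 10. → (11, 10)
8P: (11, 10) + (0, 6). λ = (6 - 10)/(0 - 11) ≡ 13/6 mod 17. 6⁻¹ ≡ 3 (mod 17), so λ ≡ 5.
  x = λ² - 11 - 0 = 25 - 11 ≡ 14; y = λ·(11 - 14) - 10 ≡ 9. → (14, 9)
9P: (14, 9) + (0, 6). λ = (6 - 9)/(0 - 14) ≡ 14/3 mod 17. 3⁻¹ ≡ 6 (mod 17), so λ ≡ 16.
  x = λ² - 14 - 0 = 256 - 14 ≡ 4; y = λ·(14 - 4) - 9 ≡ 15. → (4, 15)
10P: (4, 15) + (0, 6). λ = (6 - 15)/(0 - 4) ≡ 8/13 mod 17. 13⁻¹ ≡ 4 (mod 17) since 13·4 = 52 ≡ 1, so λ ≡ 15.
  x = λ² - 4 - 0 = 225 - 4 ≡ 0; y = λ·(4 - 0) - 15 ≡ 11. → (0, 11)
11P: (0, 11) + (0, 6): same x and y₁ ≡ -y₂, so the sum is O.
11P = O, so the order is 11.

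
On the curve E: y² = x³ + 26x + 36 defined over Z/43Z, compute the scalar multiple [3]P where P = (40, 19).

Repeated addition: build up to 3P.
2P: tangent at (40, 19): λ = (3·40² + 26)/(2·19) ≡ 10/38. 38⁻¹ ≡ 17 (mod 43) since 38·17 = 646 ≡ 1, so λ ≡ 10·17 ≡ 41.
  x = λ² - 40 - 40 = 1681 - 80 ≡ 10; y = λ·(40 - 10) - 19 ≡ 7. → (10, 7)
3P: (10, 7) + (40, 19). λ = (19 - 7)/(40 - 10) ≡ 12/30 mod 43. 30⁻¹ ≡ 33 (mod 43), so λ ≡ 9.
  x = λ² - 10 - 40 = 81 - 50 ≡ 31; y = λ·(10 - 31) - 7 ≡ 19. → (31, 19)

(31, 19)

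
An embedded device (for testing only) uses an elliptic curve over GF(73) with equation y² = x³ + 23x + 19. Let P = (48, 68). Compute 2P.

(50, 5)

tangent at (48, 68): λ = (3·48² + 23)/(2·68) ≡ 0/63. 63⁻¹ ≡ 51 (mod 73) since 63·51 = 3213 ≡ 1, so λ ≡ 0·51 ≡ 0.
  x = λ² - 48 - 48 = 0 - 96 ≡ 50; y = λ·(48 - 50) - 68 ≡ 5. → (50, 5)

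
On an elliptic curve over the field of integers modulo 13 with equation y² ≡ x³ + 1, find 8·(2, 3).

(0, 1)

Write G = (2, 3).
Repeated addition: build up to 8G.
2G: tangent at (2, 3): λ = (3·2² + 0)/(2·3) ≡ 12/6. 6⁻¹ ≡ 11 (mod 13), so λ ≡ 12·11 ≡ 2.
  x = λ² - 2 - 2 = 4 - 4 ≡ 0; y = λ·(2 - 0) - 3 ≡ 1. → (0, 1)
3G: (0, 1) + (2, 3). λ = (3 - 1)/(2 - 0) ≡ 2/2 mod 13. 2⁻¹ ≡ 7 (mod 13) since 2·7 = 14 ≡ 1, so λ ≡ 1.
  x = λ² - 0 - 2 = 1 - 2 ≡ 12; y = λ·(0 - 12) - 1 ≡ 0. → (12, 0)
4G: (12, 0) + (2, 3). λ = (3 - 0)/(2 - 12) ≡ 3/3 mod 13. 3⁻¹ ≡ 9 (mod 13), so λ ≡ 1.
  x = λ² - 12 - 2 = 1 - 14 ≡ 0; y = λ·(12 - 0) - 0 ≡ 12. → (0, 12)
5G: (0, 12) + (2, 3). λ = (3 - 12)/(2 - 0) ≡ 4/2 mod 13. 2⁻¹ ≡ 7 (mod 13) since 2·7 = 14 ≡ 1, so λ ≡ 2.
  x = λ² - 0 - 2 = 4 - 2 ≡ 2; y = λ·(0 - 2) - 12 ≡ 10. → (2, 10)
6G: (2, 10) + (2, 3): same x and y₁ ≡ -y₂, so the sum is the point at infinity.
7G: the point at infinity + (2, 3) = (2, 3) (identity).
8G: tangent at (2, 3): λ = (3·2² + 0)/(2·3) ≡ 12/6. 6⁻¹ ≡ 11 (mod 13), so λ ≡ 12·11 ≡ 2.
  x = λ² - 2 - 2 = 4 - 4 ≡ 0; y = λ·(2 - 0) - 3 ≡ 1. → (0, 1)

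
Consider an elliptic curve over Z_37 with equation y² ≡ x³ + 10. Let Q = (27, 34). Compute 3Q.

Repeated addition: build up to 3Q.
2Q: tangent at (27, 34): λ = (3·27² + 0)/(2·34) ≡ 4/31. 31⁻¹ ≡ 6 (mod 37), so λ ≡ 4·6 ≡ 24.
  x = λ² - 27 - 27 = 576 - 54 ≡ 4; y = λ·(27 - 4) - 34 ≡ 0. → (4, 0)
3Q: (4, 0) + (27, 34). λ = (34 - 0)/(27 - 4) ≡ 34/23 mod 37. 23⁻¹ ≡ 29 (mod 37), so λ ≡ 24.
  x = λ² - 4 - 27 = 576 - 31 ≡ 27; y = λ·(4 - 27) - 0 ≡ 3. → (27, 3)

(27, 3)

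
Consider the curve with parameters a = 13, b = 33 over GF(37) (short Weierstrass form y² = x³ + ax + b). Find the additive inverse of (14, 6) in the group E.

(14, 31)

-(14, 6) = (14, -6 mod 37) = (14, 31).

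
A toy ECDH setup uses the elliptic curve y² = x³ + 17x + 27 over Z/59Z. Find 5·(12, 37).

(21, 38)

Write G = (12, 37).
Repeated addition: build up to 5G.
2G: tangent at (12, 37): λ = (3·12² + 17)/(2·37) ≡ 36/15. 15⁻¹ ≡ 4 (mod 59), so λ ≡ 36·4 ≡ 26.
  x = λ² - 12 - 12 = 676 - 24 ≡ 3; y = λ·(12 - 3) - 37 ≡ 20. → (3, 20)
3G: (3, 20) + (12, 37). λ = (37 - 20)/(12 - 3) ≡ 17/9 mod 59. 9⁻¹ ≡ 46 (mod 59) since 9·46 = 414 ≡ 1, so λ ≡ 15.
  x = λ² - 3 - 12 = 225 - 15 ≡ 33; y = λ·(3 - 33) - 20 ≡ 2. → (33, 2)
4G: (33, 2) + (12, 37). λ = (37 - 2)/(12 - 33) ≡ 35/38 mod 59. 38⁻¹ ≡ 14 (mod 59), so λ ≡ 18.
  x = λ² - 33 - 12 = 324 - 45 ≡ 43; y = λ·(33 - 43) - 2 ≡ 54. → (43, 54)
5G: (43, 54) + (12, 37). λ = (37 - 54)/(12 - 43) ≡ 42/28 mod 59. 28⁻¹ ≡ 19 (mod 59) since 28·19 = 532 ≡ 1, so λ ≡ 31.
  x = λ² - 43 - 12 = 961 - 55 ≡ 21; y = λ·(43 - 21) - 54 ≡ 38. → (21, 38)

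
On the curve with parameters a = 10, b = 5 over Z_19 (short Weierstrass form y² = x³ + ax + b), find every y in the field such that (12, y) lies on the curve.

none

x³ + 10x + 5 = 1853 ≡ 10 (mod 19).
10 is a non-residue mod 19; no y exists.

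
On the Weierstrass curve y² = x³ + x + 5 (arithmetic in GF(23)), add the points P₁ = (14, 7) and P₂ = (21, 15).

(17, 6)

(14, 7) + (21, 15). λ = (15 - 7)/(21 - 14) ≡ 8/7 mod 23. 7⁻¹ ≡ 10 (mod 23) since 7·10 = 70 ≡ 1, so λ ≡ 11.
  x = λ² - 14 - 21 = 121 - 35 ≡ 17; y = λ·(14 - 17) - 7 ≡ 6. → (17, 6)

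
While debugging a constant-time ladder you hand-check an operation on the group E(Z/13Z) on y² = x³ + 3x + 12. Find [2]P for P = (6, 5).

(5, 10)

tangent at (6, 5): λ = (3·6² + 3)/(2·5) ≡ 7/10. 10⁻¹ ≡ 4 (mod 13), so λ ≡ 7·4 ≡ 2.
  x = λ² - 6 - 6 = 4 - 12 ≡ 5; y = λ·(6 - 5) - 5 ≡ 10. → (5, 10)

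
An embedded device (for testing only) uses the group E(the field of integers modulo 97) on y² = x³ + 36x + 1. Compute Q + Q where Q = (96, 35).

tangent at (96, 35): λ = (3·96² + 36)/(2·35) ≡ 39/70. 70⁻¹ ≡ 79 (mod 97), so λ ≡ 39·79 ≡ 74.
  x = λ² - 96 - 96 = 5476 - 192 ≡ 46; y = λ·(96 - 46) - 35 ≡ 76. → (46, 76)

(46, 76)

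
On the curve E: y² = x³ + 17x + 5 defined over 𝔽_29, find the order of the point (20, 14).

2P: tangent at (20, 14): λ = (3·20² + 17)/(2·14) ≡ 28/28. 28⁻¹ ≡ 28 (mod 29), so λ ≡ 28·28 ≡ 1.
  x = λ² - 20 - 20 = 1 - 40 ≡ 19; y = λ·(20 - 19) - 14 ≡ 16. → (19, 16)
3P: (19, 16) + (20, 14). λ = (14 - 16)/(20 - 19) ≡ 27/1 mod 29. 1⁻¹ ≡ 1 (mod 29), so λ ≡ 27.
  x = λ² - 19 - 20 = 729 - 39 ≡ 23; y = λ·(19 - 23) - 16 ≡ 21. → (23, 21)
4P: (23, 21) + (20, 14). λ = (14 - 21)/(20 - 23) ≡ 22/26 mod 29. 26⁻¹ ≡ 19 (mod 29) since 26·19 = 494 ≡ 1, so λ ≡ 12.
  x = λ² - 23 - 20 = 144 - 43 ≡ 14; y = λ·(23 - 14) - 21 ≡ 0. → (14, 0)
5P: (14, 0) + (20, 14). λ = (14 - 0)/(20 - 14) ≡ 14/6 mod 29. 6⁻¹ ≡ 5 (mod 29) since 6·5 = 30 ≡ 1, so λ ≡ 12.
  x = λ² - 14 - 20 = 144 - 34 ≡ 23; y = λ·(14 - 23) - 0 ≡ 8. → (23, 8)
6P: (23, 8) + (20, 14). λ = (14 - 8)/(20 - 23) ≡ 6/26 mod 29. 26⁻¹ ≡ 19 (mod 29) since 26·19 = 494 ≡ 1, so λ ≡ 27.
  x = λ² - 23 - 20 = 729 - 43 ≡ 19; y = λ·(23 - 19) - 8 ≡ 13. → (19, 13)
7P: (19, 13) + (20, 14). λ = (14 - 13)/(20 - 19) ≡ 1/1 mod 29. 1⁻¹ ≡ 1 (mod 29), so λ ≡ 1.
  x = λ² - 19 - 20 = 1 - 39 ≡ 20; y = λ·(19 - 20) - 13 ≡ 15. → (20, 15)
8P: (20, 15) + (20, 14): same x and y₁ ≡ -y₂, so the sum is O.
8P = O, so the order is 8.

8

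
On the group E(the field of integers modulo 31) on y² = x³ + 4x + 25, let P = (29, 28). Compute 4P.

(3, 8)

Repeated addition: build up to 4P.
2P: tangent at (29, 28): λ = (3·29² + 4)/(2·28) ≡ 16/25. 25⁻¹ ≡ 5 (mod 31), so λ ≡ 16·5 ≡ 18.
  x = λ² - 29 - 29 = 324 - 58 ≡ 18; y = λ·(29 - 18) - 28 ≡ 15. → (18, 15)
3P: (18, 15) + (29, 28). λ = (28 - 15)/(29 - 18) ≡ 13/11 mod 31. 11⁻¹ ≡ 17 (mod 31), so λ ≡ 4.
  x = λ² - 18 - 29 = 16 - 47 ≡ 0; y = λ·(18 - 0) - 15 ≡ 26. → (0, 26)
4P: (0, 26) + (29, 28). λ = (28 - 26)/(29 - 0) ≡ 2/29 mod 31. 29⁻¹ ≡ 15 (mod 31) since 29·15 = 435 ≡ 1, so λ ≡ 30.
  x = λ² - 0 - 29 = 900 - 29 ≡ 3; y = λ·(0 - 3) - 26 ≡ 8. → (3, 8)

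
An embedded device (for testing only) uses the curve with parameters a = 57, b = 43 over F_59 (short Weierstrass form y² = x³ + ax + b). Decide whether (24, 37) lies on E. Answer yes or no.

y² = 37² ≡ 12; x³ + 57x + 43 = 15235 ≡ 13 (mod 59). 12 ≠ 13.

no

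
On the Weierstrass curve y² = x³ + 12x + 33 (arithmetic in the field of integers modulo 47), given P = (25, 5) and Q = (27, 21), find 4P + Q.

First 4P:
Repeated addition: build up to 4P.
2P: tangent at (25, 5): λ = (3·25² + 12)/(2·5) ≡ 7/10. 10⁻¹ ≡ 33 (mod 47), so λ ≡ 7·33 ≡ 43.
  x = λ² - 25 - 25 = 1849 - 50 ≡ 13; y = λ·(25 - 13) - 5 ≡ 41. → (13, 41)
3P: (13, 41) + (25, 5). λ = (5 - 41)/(25 - 13) ≡ 11/12 mod 47. 12⁻¹ ≡ 4 (mod 47), so λ ≡ 44.
  x = λ² - 13 - 25 = 1936 - 38 ≡ 18; y = λ·(13 - 18) - 41 ≡ 21. → (18, 21)
4P: (18, 21) + (25, 5). λ = (5 - 21)/(25 - 18) ≡ 31/7 mod 47. 7⁻¹ ≡ 27 (mod 47), so λ ≡ 38.
  x = λ² - 18 - 25 = 1444 - 43 ≡ 38; y = λ·(18 - 38) - 21 ≡ 18. → (38, 18)
4P = (38, 18).
Finally 4P + Q:
(38, 18) + (27, 21). λ = (21 - 18)/(27 - 38) ≡ 3/36 mod 47. 36⁻¹ ≡ 17 (mod 47), so λ ≡ 4.
  x = λ² - 38 - 27 = 16 - 65 ≡ 45; y = λ·(38 - 45) - 18 ≡ 1. → (45, 1)

(45, 1)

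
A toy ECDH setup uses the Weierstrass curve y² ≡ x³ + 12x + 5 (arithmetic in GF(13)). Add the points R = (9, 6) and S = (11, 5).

(3, 4)

(9, 6) + (11, 5). λ = (5 - 6)/(11 - 9) ≡ 12/2 mod 13. 2⁻¹ ≡ 7 (mod 13) since 2·7 = 14 ≡ 1, so λ ≡ 6.
  x = λ² - 9 - 11 = 36 - 20 ≡ 3; y = λ·(9 - 3) - 6 ≡ 4. → (3, 4)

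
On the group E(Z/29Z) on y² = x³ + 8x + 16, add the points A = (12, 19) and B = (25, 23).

(12, 19) + (25, 23). λ = (23 - 19)/(25 - 12) ≡ 4/13 mod 29. 13⁻¹ ≡ 9 (mod 29), so λ ≡ 7.
  x = λ² - 12 - 25 = 49 - 37 ≡ 12; y = λ·(12 - 12) - 19 ≡ 10. → (12, 10)

(12, 10)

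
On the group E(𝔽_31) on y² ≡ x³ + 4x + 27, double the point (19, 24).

tangent at (19, 24): λ = (3·19² + 4)/(2·24) ≡ 2/17. 17⁻¹ ≡ 11 (mod 31), so λ ≡ 2·11 ≡ 22.
  x = λ² - 19 - 19 = 484 - 38 ≡ 12; y = λ·(19 - 12) - 24 ≡ 6. → (12, 6)

(12, 6)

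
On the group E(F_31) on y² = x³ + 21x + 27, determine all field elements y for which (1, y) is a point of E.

x³ + 21x + 27 = 49 ≡ 18 (mod 31).
Square roots of 18 mod 31: 7 and 24 (since 7² = 49 ≡ 18).

7, 24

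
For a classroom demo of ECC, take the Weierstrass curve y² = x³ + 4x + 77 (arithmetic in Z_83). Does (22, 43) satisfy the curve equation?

y² = 43² ≡ 23; x³ + 4x + 77 = 10813 ≡ 23 (mod 83). 23 = 23.

yes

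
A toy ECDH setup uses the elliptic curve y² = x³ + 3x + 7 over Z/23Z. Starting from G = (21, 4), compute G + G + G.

Repeated addition: build up to 3G.
2G: tangent at (21, 4): λ = (3·21² + 3)/(2·4) ≡ 15/8. 8⁻¹ ≡ 3 (mod 23), so λ ≡ 15·3 ≡ 22.
  x = λ² - 21 - 21 = 484 - 42 ≡ 5; y = λ·(21 - 5) - 4 ≡ 3. → (5, 3)
3G: (5, 3) + (21, 4). λ = (4 - 3)/(21 - 5) ≡ 1/16 mod 23. 16⁻¹ ≡ 13 (mod 23) since 16·13 = 208 ≡ 1, so λ ≡ 13.
  x = λ² - 5 - 21 = 169 - 26 ≡ 5; y = λ·(5 - 5) - 3 ≡ 20. → (5, 20)

(5, 20)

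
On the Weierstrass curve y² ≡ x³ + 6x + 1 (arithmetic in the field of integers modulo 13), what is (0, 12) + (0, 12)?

tangent at (0, 12): λ = (3·0² + 6)/(2·12) ≡ 6/11. 11⁻¹ ≡ 6 (mod 13) since 11·6 = 66 ≡ 1, so λ ≡ 6·6 ≡ 10.
  x = λ² - 0 - 0 = 100 - 0 ≡ 9; y = λ·(0 - 9) - 12 ≡ 2. → (9, 2)

(9, 2)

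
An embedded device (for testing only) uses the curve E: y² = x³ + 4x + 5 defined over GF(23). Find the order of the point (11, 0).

2

2P: (11, 0) + (11, 0): same x and y₁ ≡ -y₂, so the sum is the point at infinity.
2P = the point at infinity, so the order is 2.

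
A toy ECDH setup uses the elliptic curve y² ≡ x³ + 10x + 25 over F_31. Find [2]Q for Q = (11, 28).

(3, 12)

tangent at (11, 28): λ = (3·11² + 10)/(2·28) ≡ 1/25. 25⁻¹ ≡ 5 (mod 31), so λ ≡ 1·5 ≡ 5.
  x = λ² - 11 - 11 = 25 - 22 ≡ 3; y = λ·(11 - 3) - 28 ≡ 12. → (3, 12)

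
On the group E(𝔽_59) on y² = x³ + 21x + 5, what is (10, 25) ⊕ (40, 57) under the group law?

(10, 25) + (40, 57). λ = (57 - 25)/(40 - 10) ≡ 32/30 mod 59. 30⁻¹ ≡ 2 (mod 59), so λ ≡ 5.
  x = λ² - 10 - 40 = 25 - 50 ≡ 34; y = λ·(10 - 34) - 25 ≡ 32. → (34, 32)

(34, 32)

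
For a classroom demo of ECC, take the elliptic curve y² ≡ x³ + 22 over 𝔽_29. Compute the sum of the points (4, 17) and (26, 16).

(15, 27)

(4, 17) + (26, 16). λ = (16 - 17)/(26 - 4) ≡ 28/22 mod 29. 22⁻¹ ≡ 4 (mod 29) since 22·4 = 88 ≡ 1, so λ ≡ 25.
  x = λ² - 4 - 26 = 625 - 30 ≡ 15; y = λ·(4 - 15) - 17 ≡ 27. → (15, 27)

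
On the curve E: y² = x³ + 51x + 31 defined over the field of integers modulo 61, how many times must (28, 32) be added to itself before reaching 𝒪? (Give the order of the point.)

2P: tangent at (28, 32): λ = (3·28² + 51)/(2·32) ≡ 24/3. 3⁻¹ ≡ 41 (mod 61), so λ ≡ 24·41 ≡ 8.
  x = λ² - 28 - 28 = 64 - 56 ≡ 8; y = λ·(28 - 8) - 32 ≡ 6. → (8, 6)
3P: (8, 6) + (28, 32). λ = (32 - 6)/(28 - 8) ≡ 26/20 mod 61. 20⁻¹ ≡ 58 (mod 61), so λ ≡ 44.
  x = λ² - 8 - 28 = 1936 - 36 ≡ 9; y = λ·(8 - 9) - 6 ≡ 11. → (9, 11)
4P: (9, 11) + (28, 32). λ = (32 - 11)/(28 - 9) ≡ 21/19 mod 61. 19⁻¹ ≡ 45 (mod 61), so λ ≡ 30.
  x = λ² - 9 - 28 = 900 - 37 ≡ 9; y = λ·(9 - 9) - 11 ≡ 50. → (9, 50)
5P: (9, 50) + (28, 32). λ = (32 - 50)/(28 - 9) ≡ 43/19 mod 61. 19⁻¹ ≡ 45 (mod 61) since 19·45 = 855 ≡ 1, so λ ≡ 44.
  x = λ² - 9 - 28 = 1936 - 37 ≡ 8; y = λ·(9 - 8) - 50 ≡ 55. → (8, 55)
6P: (8, 55) + (28, 32). λ = (32 - 55)/(28 - 8) ≡ 38/20 mod 61. 20⁻¹ ≡ 58 (mod 61) since 20·58 = 1160 ≡ 1, so λ ≡ 8.
  x = λ² - 8 - 28 = 64 - 36 ≡ 28; y = λ·(8 - 28) - 55 ≡ 29. → (28, 29)
7P: (28, 29) + (28, 32): same x and y₁ ≡ -y₂, so the sum is 𝒪.
7P = 𝒪, so the order is 7.

7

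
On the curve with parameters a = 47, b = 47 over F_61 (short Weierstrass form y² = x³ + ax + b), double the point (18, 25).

tangent at (18, 25): λ = (3·18² + 47)/(2·25) ≡ 43/50. 50⁻¹ ≡ 11 (mod 61), so λ ≡ 43·11 ≡ 46.
  x = λ² - 18 - 18 = 2116 - 36 ≡ 6; y = λ·(18 - 6) - 25 ≡ 39. → (6, 39)

(6, 39)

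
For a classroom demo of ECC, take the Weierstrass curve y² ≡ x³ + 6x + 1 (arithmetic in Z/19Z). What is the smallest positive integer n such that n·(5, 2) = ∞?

9

2P: tangent at (5, 2): λ = (3·5² + 6)/(2·2) ≡ 5/4. 4⁻¹ ≡ 5 (mod 19), so λ ≡ 5·5 ≡ 6.
  x = λ² - 5 - 5 = 36 - 10 ≡ 7; y = λ·(5 - 7) - 2 ≡ 5. → (7, 5)
3P: (7, 5) + (5, 2). λ = (2 - 5)/(5 - 7) ≡ 16/17 mod 19. 17⁻¹ ≡ 9 (mod 19) since 17·9 = 153 ≡ 1, so λ ≡ 11.
  x = λ² - 7 - 5 = 121 - 12 ≡ 14; y = λ·(7 - 14) - 5 ≡ 13. → (14, 13)
4P: (14, 13) + (5, 2). λ = (2 - 13)/(5 - 14) ≡ 8/10 mod 19. 10⁻¹ ≡ 2 (mod 19) since 10·2 = 20 ≡ 1, so λ ≡ 16.
  x = λ² - 14 - 5 = 256 - 19 ≡ 9; y = λ·(14 - 9) - 13 ≡ 10. → (9, 10)
5P: (9, 10) + (5, 2). λ = (2 - 10)/(5 - 9) ≡ 11/15 mod 19. 15⁻¹ ≡ 14 (mod 19), so λ ≡ 2.
  x = λ² - 9 - 5 = 4 - 14 ≡ 9; y = λ·(9 - 9) - 10 ≡ 9. → (9, 9)
6P: (9, 9) + (5, 2). λ = (2 - 9)/(5 - 9) ≡ 12/15 mod 19. 15⁻¹ ≡ 14 (mod 19), so λ ≡ 16.
  x = λ² - 9 - 5 = 256 - 14 ≡ 14; y = λ·(9 - 14) - 9 ≡ 6. → (14, 6)
7P: (14, 6) + (5, 2). λ = (2 - 6)/(5 - 14) ≡ 15/10 mod 19. 10⁻¹ ≡ 2 (mod 19) since 10·2 = 20 ≡ 1, so λ ≡ 11.
  x = λ² - 14 - 5 = 121 - 19 ≡ 7; y = λ·(14 - 7) - 6 ≡ 14. → (7, 14)
8P: (7, 14) + (5, 2). λ = (2 - 14)/(5 - 7) ≡ 7/17 mod 19. 17⁻¹ ≡ 9 (mod 19) since 17·9 = 153 ≡ 1, so λ ≡ 6.
  x = λ² - 7 - 5 = 36 - 12 ≡ 5; y = λ·(7 - 5) - 14 ≡ 17. → (5, 17)
9P: (5, 17) + (5, 2): same x and y₁ ≡ -y₂, so the sum is ∞.
9P = ∞, so the order is 9.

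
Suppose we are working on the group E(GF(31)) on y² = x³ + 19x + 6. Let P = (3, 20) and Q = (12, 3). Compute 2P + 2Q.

First 2P:
Repeated addition: build up to 2P.
2P: tangent at (3, 20): λ = (3·3² + 19)/(2·20) ≡ 15/9. 9⁻¹ ≡ 7 (mod 31), so λ ≡ 15·7 ≡ 12.
  x = λ² - 3 - 3 = 144 - 6 ≡ 14; y = λ·(3 - 14) - 20 ≡ 3. → (14, 3)
2P = (14, 3).
Next 2Q:
Repeated addition: build up to 2Q.
2Q: tangent at (12, 3): λ = (3·12² + 19)/(2·3) ≡ 17/6. 6⁻¹ ≡ 26 (mod 31), so λ ≡ 17·26 ≡ 8.
  x = λ² - 12 - 12 = 64 - 24 ≡ 9; y = λ·(12 - 9) - 3 ≡ 21. → (9, 21)
2Q = (9, 21).
Finally 2P + 2Q:
(14, 3) + (9, 21). λ = (21 - 3)/(9 - 14) ≡ 18/26 mod 31. 26⁻¹ ≡ 6 (mod 31), so λ ≡ 15.
  x = λ² - 14 - 9 = 225 - 23 ≡ 16; y = λ·(14 - 16) - 3 ≡ 29. → (16, 29)

(16, 29)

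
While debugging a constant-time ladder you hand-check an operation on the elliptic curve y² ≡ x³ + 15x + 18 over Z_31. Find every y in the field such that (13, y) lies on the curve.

x³ + 15x + 18 = 2410 ≡ 23 (mod 31).
23 is a non-residue mod 31; no y exists.

none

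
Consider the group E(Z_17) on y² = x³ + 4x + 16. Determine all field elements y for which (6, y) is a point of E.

x³ + 4x + 16 = 256 ≡ 1 (mod 17).
Square roots of 1 mod 17: 1 and 16 (since 1² = 1 ≡ 1).

1, 16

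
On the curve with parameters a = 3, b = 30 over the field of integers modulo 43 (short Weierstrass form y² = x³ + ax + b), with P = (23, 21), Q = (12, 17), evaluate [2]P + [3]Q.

First 2P:
Repeated addition: build up to 2P.
2P: tangent at (23, 21): λ = (3·23² + 3)/(2·21) ≡ 42/42. 42⁻¹ ≡ 42 (mod 43) since 42·42 = 1764 ≡ 1, so λ ≡ 42·42 ≡ 1.
  x = λ² - 23 - 23 = 1 - 46 ≡ 41; y = λ·(23 - 41) - 21 ≡ 4. → (41, 4)
2P = (41, 4).
Next 3Q:
Repeated addition: build up to 3Q.
2Q: tangent at (12, 17): λ = (3·12² + 3)/(2·17) ≡ 5/34. 34⁻¹ ≡ 19 (mod 43) since 34·19 = 646 ≡ 1, so λ ≡ 5·19 ≡ 9.
  x = λ² - 12 - 12 = 81 - 24 ≡ 14; y = λ·(12 - 14) - 17 ≡ 8. → (14, 8)
3Q: (14, 8) + (12, 17). λ = (17 - 8)/(12 - 14) ≡ 9/41 mod 43. 41⁻¹ ≡ 21 (mod 43), so λ ≡ 17.
  x = λ² - 14 - 12 = 289 - 26 ≡ 5; y = λ·(14 - 5) - 8 ≡ 16. → (5, 16)
3Q = (5, 16).
Finally 2P + 3Q:
(41, 4) + (5, 16). λ = (16 - 4)/(5 - 41) ≡ 12/7 mod 43. 7⁻¹ ≡ 37 (mod 43) since 7·37 = 259 ≡ 1, so λ ≡ 14.
  x = λ² - 41 - 5 = 196 - 46 ≡ 21; y = λ·(41 - 21) - 4 ≡ 18. → (21, 18)

(21, 18)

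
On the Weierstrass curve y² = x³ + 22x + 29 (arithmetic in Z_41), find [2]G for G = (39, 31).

(36, 9)

tangent at (39, 31): λ = (3·39² + 22)/(2·31) ≡ 34/21. 21⁻¹ ≡ 2 (mod 41) since 21·2 = 42 ≡ 1, so λ ≡ 34·2 ≡ 27.
  x = λ² - 39 - 39 = 729 - 78 ≡ 36; y = λ·(39 - 36) - 31 ≡ 9. → (36, 9)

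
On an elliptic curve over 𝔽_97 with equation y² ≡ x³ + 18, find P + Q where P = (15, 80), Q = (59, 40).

(11, 31)

(15, 80) + (59, 40). λ = (40 - 80)/(59 - 15) ≡ 57/44 mod 97. 44⁻¹ ≡ 86 (mod 97) since 44·86 = 3784 ≡ 1, so λ ≡ 52.
  x = λ² - 15 - 59 = 2704 - 74 ≡ 11; y = λ·(15 - 11) - 80 ≡ 31. → (11, 31)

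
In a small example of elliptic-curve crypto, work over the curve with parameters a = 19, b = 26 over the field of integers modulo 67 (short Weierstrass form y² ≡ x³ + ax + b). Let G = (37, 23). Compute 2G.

(32, 6)

tangent at (37, 23): λ = (3·37² + 19)/(2·23) ≡ 39/46. 46⁻¹ ≡ 51 (mod 67) since 46·51 = 2346 ≡ 1, so λ ≡ 39·51 ≡ 46.
  x = λ² - 37 - 37 = 2116 - 74 ≡ 32; y = λ·(37 - 32) - 23 ≡ 6. → (32, 6)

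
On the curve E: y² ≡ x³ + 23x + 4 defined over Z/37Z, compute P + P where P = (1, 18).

tangent at (1, 18): λ = (3·1² + 23)/(2·18) ≡ 26/36. 36⁻¹ ≡ 36 (mod 37), so λ ≡ 26·36 ≡ 11.
  x = λ² - 1 - 1 = 121 - 2 ≡ 8; y = λ·(1 - 8) - 18 ≡ 16. → (8, 16)

(8, 16)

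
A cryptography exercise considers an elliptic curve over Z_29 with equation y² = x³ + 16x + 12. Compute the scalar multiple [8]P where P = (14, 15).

Repeated addition: build up to 8P.
2P: tangent at (14, 15): λ = (3·14² + 16)/(2·15) ≡ 24/1. 1⁻¹ ≡ 1 (mod 29) since 1·1 = 1 ≡ 1, so λ ≡ 24·1 ≡ 24.
  x = λ² - 14 - 14 = 576 - 28 ≡ 26; y = λ·(14 - 26) - 15 ≡ 16. → (26, 16)
3P: (26, 16) + (14, 15). λ = (15 - 16)/(14 - 26) ≡ 28/17 mod 29. 17⁻¹ ≡ 12 (mod 29), so λ ≡ 17.
  x = λ² - 26 - 14 = 289 - 40 ≡ 17; y = λ·(26 - 17) - 16 ≡ 21. → (17, 21)
4P: (17, 21) + (14, 15). λ = (15 - 21)/(14 - 17) ≡ 23/26 mod 29. 26⁻¹ ≡ 19 (mod 29), so λ ≡ 2.
  x = λ² - 17 - 14 = 4 - 31 ≡ 2; y = λ·(17 - 2) - 21 ≡ 9. → (2, 9)
5P: (2, 9) + (14, 15). λ = (15 - 9)/(14 - 2) ≡ 6/12 mod 29. 12⁻¹ ≡ 17 (mod 29), so λ ≡ 15.
  x = λ² - 2 - 14 = 225 - 16 ≡ 6; y = λ·(2 - 6) - 9 ≡ 18. → (6, 18)
6P: (6, 18) + (14, 15). λ = (15 - 18)/(14 - 6) ≡ 26/8 mod 29. 8⁻¹ ≡ 11 (mod 29) since 8·11 = 88 ≡ 1, so λ ≡ 25.
  x = λ² - 6 - 14 = 625 - 20 ≡ 25; y = λ·(6 - 25) - 18 ≡ 0. → (25, 0)
7P: (25, 0) + (14, 15). λ = (15 - 0)/(14 - 25) ≡ 15/18 mod 29. 18⁻¹ ≡ 21 (mod 29), so λ ≡ 25.
  x = λ² - 25 - 14 = 625 - 39 ≡ 6; y = λ·(25 - 6) - 0 ≡ 11. → (6, 11)
8P: (6, 11) + (14, 15). λ = (15 - 11)/(14 - 6) ≡ 4/8 mod 29. 8⁻¹ ≡ 11 (mod 29), so λ ≡ 15.
  x = λ² - 6 - 14 = 225 - 20 ≡ 2; y = λ·(6 - 2) - 11 ≡ 20. → (2, 20)

(2, 20)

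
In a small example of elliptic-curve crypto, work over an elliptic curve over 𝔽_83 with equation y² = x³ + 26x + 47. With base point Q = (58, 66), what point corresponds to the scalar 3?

Repeated addition: build up to 3Q.
2Q: tangent at (58, 66): λ = (3·58² + 26)/(2·66) ≡ 75/49. 49⁻¹ ≡ 61 (mod 83) since 49·61 = 2989 ≡ 1, so λ ≡ 75·61 ≡ 10.
  x = λ² - 58 - 58 = 100 - 116 ≡ 67; y = λ·(58 - 67) - 66 ≡ 10. → (67, 10)
3Q: (67, 10) + (58, 66). λ = (66 - 10)/(58 - 67) ≡ 56/74 mod 83. 74⁻¹ ≡ 46 (mod 83), so λ ≡ 3.
  x = λ² - 67 - 58 = 9 - 125 ≡ 50; y = λ·(67 - 50) - 10 ≡ 41. → (50, 41)

(50, 41)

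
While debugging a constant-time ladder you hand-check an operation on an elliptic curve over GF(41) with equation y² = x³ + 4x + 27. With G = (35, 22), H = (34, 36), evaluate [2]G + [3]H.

(11, 34)

First 2G:
Repeated addition: build up to 2G.
2G: tangent at (35, 22): λ = (3·35² + 4)/(2·22) ≡ 30/3. 3⁻¹ ≡ 14 (mod 41), so λ ≡ 30·14 ≡ 10.
  x = λ² - 35 - 35 = 100 - 70 ≡ 30; y = λ·(35 - 30) - 22 ≡ 28. → (30, 28)
2G = (30, 28).
Next 3H:
Repeated addition: build up to 3H.
2H: tangent at (34, 36): λ = (3·34² + 4)/(2·36) ≡ 28/31. 31⁻¹ ≡ 4 (mod 41), so λ ≡ 28·4 ≡ 30.
  x = λ² - 34 - 34 = 900 - 68 ≡ 12; y = λ·(34 - 12) - 36 ≡ 9. → (12, 9)
3H: (12, 9) + (34, 36). λ = (36 - 9)/(34 - 12) ≡ 27/22 mod 41. 22⁻¹ ≡ 28 (mod 41), so λ ≡ 18.
  x = λ² - 12 - 34 = 324 - 46 ≡ 32; y = λ·(12 - 32) - 9 ≡ 0. → (32, 0)
3H = (32, 0).
Finally 2G + 3H:
(30, 28) + (32, 0). λ = (0 - 28)/(32 - 30) ≡ 13/2 mod 41. 2⁻¹ ≡ 21 (mod 41), so λ ≡ 27.
  x = λ² - 30 - 32 = 729 - 62 ≡ 11; y = λ·(30 - 11) - 28 ≡ 34. → (11, 34)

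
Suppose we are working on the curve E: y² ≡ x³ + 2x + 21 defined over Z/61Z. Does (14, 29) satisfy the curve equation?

y² = 29² ≡ 48; x³ + 2x + 21 = 2793 ≡ 48 (mod 61). 48 = 48.

yes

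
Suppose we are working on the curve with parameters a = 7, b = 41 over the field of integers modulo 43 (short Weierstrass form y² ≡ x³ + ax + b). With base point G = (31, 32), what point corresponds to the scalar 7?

(34, 18)

Double-and-add on 7 = (111)₂. Start with G = (31, 32) for the leading 1-bit.
double: tangent at (31, 32): λ = (3·31² + 7)/(2·32) ≡ 9/21. 21⁻¹ ≡ 41 (mod 43), so λ ≡ 9·41 ≡ 25.
  x = λ² - 31 - 31 = 625 - 62 ≡ 4; y = λ·(31 - 4) - 32 ≡ 41. → (4, 41)
add G: (4, 41) + (31, 32). λ = (32 - 41)/(31 - 4) ≡ 34/27 mod 43. 27⁻¹ ≡ 8 (mod 43), so λ ≡ 14.
  x = λ² - 4 - 31 = 196 - 35 ≡ 32; y = λ·(4 - 32) - 41 ≡ 40. → (32, 40)
double: tangent at (32, 40): λ = (3·32² + 7)/(2·40) ≡ 26/37. 37⁻¹ ≡ 7 (mod 43), so λ ≡ 26·7 ≡ 10.
  x = λ² - 32 - 32 = 100 - 64 ≡ 36; y = λ·(32 - 36) - 40 ≡ 6. → (36, 6)
add G: (36, 6) + (31, 32). λ = (32 - 6)/(31 - 36) ≡ 26/38 mod 43. 38⁻¹ ≡ 17 (mod 43), so λ ≡ 12.
  x = λ² - 36 - 31 = 144 - 67 ≡ 34; y = λ·(36 - 34) - 6 ≡ 18. → (34, 18)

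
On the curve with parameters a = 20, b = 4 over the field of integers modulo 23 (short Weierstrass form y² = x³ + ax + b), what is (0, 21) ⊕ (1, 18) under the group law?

(8, 3)

(0, 21) + (1, 18). λ = (18 - 21)/(1 - 0) ≡ 20/1 mod 23. 1⁻¹ ≡ 1 (mod 23), so λ ≡ 20.
  x = λ² - 0 - 1 = 400 - 1 ≡ 8; y = λ·(0 - 8) - 21 ≡ 3. → (8, 3)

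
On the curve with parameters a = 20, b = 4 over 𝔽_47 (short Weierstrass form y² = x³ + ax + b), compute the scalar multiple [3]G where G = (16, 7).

(45, 12)

Repeated addition: build up to 3G.
2G: tangent at (16, 7): λ = (3·16² + 20)/(2·7) ≡ 36/14. 14⁻¹ ≡ 37 (mod 47), so λ ≡ 36·37 ≡ 16.
  x = λ² - 16 - 16 = 256 - 32 ≡ 36; y = λ·(16 - 36) - 7 ≡ 2. → (36, 2)
3G: (36, 2) + (16, 7). λ = (7 - 2)/(16 - 36) ≡ 5/27 mod 47. 27⁻¹ ≡ 7 (mod 47), so λ ≡ 35.
  x = λ² - 36 - 16 = 1225 - 52 ≡ 45; y = λ·(36 - 45) - 2 ≡ 12. → (45, 12)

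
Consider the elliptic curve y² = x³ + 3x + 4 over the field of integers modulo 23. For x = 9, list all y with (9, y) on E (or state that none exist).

1, 22

x³ + 3x + 4 = 760 ≡ 1 (mod 23).
Square roots of 1 mod 23: 1 and 22 (since 1² = 1 ≡ 1).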